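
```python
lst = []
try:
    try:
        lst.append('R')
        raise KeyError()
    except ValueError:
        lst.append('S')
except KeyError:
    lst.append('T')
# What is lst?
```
['R', 'T']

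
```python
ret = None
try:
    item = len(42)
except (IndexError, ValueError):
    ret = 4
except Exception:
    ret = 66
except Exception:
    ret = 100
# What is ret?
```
66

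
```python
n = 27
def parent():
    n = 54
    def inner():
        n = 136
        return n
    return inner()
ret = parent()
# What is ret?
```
136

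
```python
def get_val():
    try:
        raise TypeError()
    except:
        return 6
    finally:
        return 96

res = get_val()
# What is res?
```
96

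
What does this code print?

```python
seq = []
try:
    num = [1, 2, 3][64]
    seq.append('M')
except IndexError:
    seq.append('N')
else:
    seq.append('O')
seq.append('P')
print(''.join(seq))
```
NP

else block skipped when exception is caught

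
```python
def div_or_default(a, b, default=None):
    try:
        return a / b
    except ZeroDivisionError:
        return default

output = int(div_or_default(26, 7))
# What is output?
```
3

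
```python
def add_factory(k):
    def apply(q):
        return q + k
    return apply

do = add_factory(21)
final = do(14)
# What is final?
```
35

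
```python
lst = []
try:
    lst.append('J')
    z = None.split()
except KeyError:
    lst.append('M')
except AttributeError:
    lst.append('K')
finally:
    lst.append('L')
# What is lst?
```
['J', 'K', 'L']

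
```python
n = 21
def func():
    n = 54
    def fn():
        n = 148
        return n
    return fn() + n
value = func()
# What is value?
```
202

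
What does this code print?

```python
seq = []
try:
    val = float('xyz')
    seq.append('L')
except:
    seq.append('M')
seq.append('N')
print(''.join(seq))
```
MN

Exception raised in try, caught by bare except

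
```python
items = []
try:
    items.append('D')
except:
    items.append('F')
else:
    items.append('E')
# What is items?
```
['D', 'E']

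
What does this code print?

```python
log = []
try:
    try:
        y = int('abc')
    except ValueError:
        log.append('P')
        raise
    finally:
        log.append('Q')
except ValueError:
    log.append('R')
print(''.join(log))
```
PQR

finally runs before re-raised exception propagates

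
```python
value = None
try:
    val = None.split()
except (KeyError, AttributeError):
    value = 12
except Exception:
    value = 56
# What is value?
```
12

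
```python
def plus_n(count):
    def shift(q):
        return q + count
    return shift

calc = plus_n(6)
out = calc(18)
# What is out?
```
24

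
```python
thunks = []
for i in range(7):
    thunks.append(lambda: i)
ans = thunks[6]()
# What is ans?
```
6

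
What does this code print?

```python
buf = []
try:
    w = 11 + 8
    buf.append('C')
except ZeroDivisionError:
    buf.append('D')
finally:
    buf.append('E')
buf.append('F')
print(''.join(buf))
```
CEF

finally runs after normal execution too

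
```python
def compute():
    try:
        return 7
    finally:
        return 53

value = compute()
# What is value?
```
53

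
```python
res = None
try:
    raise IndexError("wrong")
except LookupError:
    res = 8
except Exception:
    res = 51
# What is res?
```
8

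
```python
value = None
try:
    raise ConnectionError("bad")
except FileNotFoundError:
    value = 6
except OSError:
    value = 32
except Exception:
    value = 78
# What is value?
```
32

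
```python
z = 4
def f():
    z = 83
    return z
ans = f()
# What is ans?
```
83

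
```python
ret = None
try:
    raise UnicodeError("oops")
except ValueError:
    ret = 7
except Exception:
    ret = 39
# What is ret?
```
7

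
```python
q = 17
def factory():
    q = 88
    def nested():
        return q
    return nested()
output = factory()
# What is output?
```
88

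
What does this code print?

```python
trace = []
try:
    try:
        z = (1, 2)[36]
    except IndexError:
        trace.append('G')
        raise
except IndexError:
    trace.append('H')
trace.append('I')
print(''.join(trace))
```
GHI

raise without argument re-raises current exception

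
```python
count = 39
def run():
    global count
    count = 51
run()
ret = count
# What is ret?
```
51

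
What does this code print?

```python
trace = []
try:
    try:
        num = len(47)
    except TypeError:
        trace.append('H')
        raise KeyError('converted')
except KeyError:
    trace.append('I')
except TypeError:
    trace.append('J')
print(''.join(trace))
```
HI

New KeyError raised, caught by outer KeyError handler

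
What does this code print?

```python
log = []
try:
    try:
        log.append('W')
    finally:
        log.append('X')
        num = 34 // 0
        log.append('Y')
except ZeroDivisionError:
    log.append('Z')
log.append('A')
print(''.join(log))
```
WXZA

Exception in inner finally caught by outer except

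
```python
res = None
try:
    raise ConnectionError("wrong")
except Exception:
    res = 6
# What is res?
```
6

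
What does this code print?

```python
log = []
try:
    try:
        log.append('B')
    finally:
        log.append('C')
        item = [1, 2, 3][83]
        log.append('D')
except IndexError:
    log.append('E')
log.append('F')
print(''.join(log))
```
BCEF

Exception in inner finally caught by outer except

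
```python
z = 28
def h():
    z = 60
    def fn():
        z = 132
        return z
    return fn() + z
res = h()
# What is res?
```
192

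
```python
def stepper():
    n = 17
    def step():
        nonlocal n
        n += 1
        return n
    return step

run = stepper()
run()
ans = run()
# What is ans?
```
19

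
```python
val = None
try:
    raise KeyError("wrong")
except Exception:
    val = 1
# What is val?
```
1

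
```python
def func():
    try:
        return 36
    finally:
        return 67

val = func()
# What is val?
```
67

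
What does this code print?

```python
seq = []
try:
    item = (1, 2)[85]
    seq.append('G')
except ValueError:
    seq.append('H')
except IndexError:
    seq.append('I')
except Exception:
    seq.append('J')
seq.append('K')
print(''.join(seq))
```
IK

IndexError matches before generic Exception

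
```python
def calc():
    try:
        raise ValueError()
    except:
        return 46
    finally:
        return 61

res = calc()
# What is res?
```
61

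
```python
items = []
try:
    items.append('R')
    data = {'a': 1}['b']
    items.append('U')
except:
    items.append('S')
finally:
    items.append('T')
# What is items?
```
['R', 'S', 'T']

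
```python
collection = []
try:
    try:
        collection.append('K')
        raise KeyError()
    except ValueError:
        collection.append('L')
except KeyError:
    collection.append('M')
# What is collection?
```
['K', 'M']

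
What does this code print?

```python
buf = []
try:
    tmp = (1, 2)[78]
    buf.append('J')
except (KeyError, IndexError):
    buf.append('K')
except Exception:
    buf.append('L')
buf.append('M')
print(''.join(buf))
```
KM

IndexError matches tuple containing it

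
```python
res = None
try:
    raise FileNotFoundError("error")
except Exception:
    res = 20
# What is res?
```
20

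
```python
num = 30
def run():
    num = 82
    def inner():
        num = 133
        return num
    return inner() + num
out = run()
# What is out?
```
215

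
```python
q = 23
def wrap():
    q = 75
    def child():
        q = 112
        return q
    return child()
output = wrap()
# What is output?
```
112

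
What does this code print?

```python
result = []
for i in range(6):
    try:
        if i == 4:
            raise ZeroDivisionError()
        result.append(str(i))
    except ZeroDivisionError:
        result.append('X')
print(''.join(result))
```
0123X5

Exception on i=4 caught, loop continues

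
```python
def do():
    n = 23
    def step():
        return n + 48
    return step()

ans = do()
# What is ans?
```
71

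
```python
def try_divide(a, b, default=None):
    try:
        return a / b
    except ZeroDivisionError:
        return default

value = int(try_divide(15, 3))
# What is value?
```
5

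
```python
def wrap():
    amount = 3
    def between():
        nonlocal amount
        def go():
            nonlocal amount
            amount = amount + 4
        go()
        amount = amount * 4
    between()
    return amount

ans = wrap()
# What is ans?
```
28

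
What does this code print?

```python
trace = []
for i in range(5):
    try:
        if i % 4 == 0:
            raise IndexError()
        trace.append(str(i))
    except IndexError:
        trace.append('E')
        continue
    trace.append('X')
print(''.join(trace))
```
E1X2X3XE

continue in except skips rest of loop body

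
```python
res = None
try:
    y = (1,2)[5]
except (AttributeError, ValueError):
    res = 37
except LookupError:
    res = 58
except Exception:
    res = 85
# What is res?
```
58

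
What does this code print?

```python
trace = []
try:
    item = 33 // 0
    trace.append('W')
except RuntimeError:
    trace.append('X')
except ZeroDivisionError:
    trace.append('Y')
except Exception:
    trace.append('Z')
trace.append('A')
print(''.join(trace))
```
YA

ZeroDivisionError matches before generic Exception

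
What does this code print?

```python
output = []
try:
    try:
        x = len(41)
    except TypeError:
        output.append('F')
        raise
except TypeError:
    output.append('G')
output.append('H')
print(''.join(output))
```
FGH

raise without argument re-raises current exception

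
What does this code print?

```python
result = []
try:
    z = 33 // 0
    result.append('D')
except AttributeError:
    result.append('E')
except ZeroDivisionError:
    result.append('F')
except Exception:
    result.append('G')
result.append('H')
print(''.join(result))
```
FH

ZeroDivisionError matches before generic Exception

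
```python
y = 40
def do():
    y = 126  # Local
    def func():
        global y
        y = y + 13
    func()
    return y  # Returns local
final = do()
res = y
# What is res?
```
53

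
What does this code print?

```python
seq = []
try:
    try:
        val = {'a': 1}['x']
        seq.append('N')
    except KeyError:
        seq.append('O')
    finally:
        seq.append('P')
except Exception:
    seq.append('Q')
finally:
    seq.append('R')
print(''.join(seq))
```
OPR

Both finally blocks run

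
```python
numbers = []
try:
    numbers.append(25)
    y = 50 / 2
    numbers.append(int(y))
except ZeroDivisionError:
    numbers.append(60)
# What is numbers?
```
[25, 25]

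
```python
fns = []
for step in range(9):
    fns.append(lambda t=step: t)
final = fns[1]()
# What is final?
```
1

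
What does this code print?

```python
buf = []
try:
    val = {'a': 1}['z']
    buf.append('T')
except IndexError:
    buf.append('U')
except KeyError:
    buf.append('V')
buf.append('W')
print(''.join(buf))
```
VW

KeyError is caught by its specific handler, not IndexError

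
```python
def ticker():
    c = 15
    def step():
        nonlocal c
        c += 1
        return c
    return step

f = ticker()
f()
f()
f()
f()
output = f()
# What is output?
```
20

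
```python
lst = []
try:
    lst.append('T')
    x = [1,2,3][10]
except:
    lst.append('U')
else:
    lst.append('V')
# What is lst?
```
['T', 'U']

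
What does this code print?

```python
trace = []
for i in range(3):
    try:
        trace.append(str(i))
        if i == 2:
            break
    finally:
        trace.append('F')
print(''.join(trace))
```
0F1F2F

finally runs even when breaking out of loop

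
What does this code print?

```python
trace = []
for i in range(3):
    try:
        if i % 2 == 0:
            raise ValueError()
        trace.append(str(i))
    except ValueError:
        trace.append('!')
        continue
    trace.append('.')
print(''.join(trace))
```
!1.!

continue in except skips rest of loop body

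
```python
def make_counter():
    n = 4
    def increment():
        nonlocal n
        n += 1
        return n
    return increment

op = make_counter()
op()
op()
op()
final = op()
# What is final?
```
8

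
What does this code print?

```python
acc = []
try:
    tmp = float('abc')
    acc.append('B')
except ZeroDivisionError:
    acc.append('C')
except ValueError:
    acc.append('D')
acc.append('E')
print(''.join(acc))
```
DE

ValueError is caught by its specific handler, not ZeroDivisionError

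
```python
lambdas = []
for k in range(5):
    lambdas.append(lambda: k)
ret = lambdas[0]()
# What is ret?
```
4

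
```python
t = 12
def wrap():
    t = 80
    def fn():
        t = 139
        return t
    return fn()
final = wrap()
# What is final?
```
139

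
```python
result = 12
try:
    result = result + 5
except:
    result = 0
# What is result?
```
17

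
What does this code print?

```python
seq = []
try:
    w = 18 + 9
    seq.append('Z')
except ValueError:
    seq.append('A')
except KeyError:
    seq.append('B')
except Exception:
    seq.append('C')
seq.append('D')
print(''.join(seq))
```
ZD

No exception, try block completes normally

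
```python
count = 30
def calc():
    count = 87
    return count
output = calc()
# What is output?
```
87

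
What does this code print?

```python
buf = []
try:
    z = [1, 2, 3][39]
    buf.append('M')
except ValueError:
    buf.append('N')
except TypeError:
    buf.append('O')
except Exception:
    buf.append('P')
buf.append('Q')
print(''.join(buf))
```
PQ

IndexError not specifically caught, falls to Exception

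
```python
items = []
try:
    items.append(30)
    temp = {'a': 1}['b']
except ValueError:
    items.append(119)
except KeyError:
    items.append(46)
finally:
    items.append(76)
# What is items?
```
[30, 46, 76]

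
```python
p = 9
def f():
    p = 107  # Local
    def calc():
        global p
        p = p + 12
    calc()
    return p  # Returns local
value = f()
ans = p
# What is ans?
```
21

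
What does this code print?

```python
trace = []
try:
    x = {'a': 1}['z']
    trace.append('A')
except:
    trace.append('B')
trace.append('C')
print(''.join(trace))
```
BC

Exception raised in try, caught by bare except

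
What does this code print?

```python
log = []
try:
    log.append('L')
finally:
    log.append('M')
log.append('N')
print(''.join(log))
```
LMN

try/finally without except, no exception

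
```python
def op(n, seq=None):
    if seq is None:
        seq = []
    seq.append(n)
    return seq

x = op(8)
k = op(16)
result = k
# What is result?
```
[16]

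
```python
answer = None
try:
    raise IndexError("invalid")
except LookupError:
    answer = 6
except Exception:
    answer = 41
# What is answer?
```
6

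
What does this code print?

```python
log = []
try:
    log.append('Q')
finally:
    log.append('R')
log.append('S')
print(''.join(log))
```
QRS

try/finally without except, no exception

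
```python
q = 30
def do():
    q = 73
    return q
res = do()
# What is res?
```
73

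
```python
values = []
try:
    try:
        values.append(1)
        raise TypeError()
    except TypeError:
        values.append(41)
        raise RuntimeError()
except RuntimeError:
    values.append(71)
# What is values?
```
[1, 41, 71]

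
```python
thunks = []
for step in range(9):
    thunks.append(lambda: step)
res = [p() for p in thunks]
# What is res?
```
[8, 8, 8, 8, 8, 8, 8, 8, 8]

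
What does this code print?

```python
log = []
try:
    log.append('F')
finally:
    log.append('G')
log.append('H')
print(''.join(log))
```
FGH

try/finally without except, no exception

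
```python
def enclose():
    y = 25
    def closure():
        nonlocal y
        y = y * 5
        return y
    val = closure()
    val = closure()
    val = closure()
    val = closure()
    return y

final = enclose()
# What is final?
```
15625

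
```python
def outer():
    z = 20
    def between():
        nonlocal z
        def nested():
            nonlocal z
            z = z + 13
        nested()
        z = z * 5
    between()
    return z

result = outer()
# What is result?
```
165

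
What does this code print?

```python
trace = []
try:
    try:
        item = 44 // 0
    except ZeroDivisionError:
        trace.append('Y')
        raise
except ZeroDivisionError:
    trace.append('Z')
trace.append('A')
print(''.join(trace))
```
YZA

raise without argument re-raises current exception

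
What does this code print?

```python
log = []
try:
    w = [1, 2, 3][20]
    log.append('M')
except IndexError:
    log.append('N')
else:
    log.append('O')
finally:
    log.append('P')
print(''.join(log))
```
NP

Exception: except runs, else skipped, finally runs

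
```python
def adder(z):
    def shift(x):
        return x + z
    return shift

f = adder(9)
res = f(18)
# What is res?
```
27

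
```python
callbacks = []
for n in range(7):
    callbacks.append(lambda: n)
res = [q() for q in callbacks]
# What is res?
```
[6, 6, 6, 6, 6, 6, 6]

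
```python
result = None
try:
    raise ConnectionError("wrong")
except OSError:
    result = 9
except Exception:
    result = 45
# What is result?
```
9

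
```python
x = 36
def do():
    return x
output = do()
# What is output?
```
36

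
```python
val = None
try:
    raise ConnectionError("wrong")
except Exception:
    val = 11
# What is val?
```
11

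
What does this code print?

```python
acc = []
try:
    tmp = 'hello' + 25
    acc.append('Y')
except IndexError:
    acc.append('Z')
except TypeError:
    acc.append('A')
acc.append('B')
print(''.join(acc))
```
AB

TypeError is caught by its specific handler, not IndexError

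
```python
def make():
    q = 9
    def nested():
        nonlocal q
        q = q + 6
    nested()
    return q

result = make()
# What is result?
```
15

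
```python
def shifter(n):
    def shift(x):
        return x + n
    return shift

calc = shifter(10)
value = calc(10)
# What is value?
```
20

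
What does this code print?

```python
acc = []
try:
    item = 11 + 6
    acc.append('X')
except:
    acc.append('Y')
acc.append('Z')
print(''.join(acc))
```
XZ

No exception, try block completes normally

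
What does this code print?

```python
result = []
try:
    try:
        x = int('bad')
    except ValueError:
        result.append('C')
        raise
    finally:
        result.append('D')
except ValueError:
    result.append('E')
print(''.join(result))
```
CDE

finally runs before re-raised exception propagates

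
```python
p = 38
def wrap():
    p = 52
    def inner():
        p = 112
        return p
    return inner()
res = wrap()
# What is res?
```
112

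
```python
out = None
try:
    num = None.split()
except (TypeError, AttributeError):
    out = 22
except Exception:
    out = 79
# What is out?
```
22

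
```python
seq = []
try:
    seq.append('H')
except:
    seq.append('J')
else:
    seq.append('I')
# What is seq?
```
['H', 'I']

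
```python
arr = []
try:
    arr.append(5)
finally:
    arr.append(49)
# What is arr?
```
[5, 49]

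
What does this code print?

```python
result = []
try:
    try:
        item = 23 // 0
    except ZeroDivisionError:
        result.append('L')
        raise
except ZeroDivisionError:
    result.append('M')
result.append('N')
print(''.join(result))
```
LMN

raise without argument re-raises current exception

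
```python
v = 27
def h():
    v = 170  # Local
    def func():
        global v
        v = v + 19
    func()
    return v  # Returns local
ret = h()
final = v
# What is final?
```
46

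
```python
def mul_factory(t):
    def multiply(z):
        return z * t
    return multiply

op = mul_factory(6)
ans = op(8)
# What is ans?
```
48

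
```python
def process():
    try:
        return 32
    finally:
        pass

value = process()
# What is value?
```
32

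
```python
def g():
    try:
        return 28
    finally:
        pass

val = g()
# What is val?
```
28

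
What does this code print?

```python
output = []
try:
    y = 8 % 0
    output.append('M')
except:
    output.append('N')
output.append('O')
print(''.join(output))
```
NO

Exception raised in try, caught by bare except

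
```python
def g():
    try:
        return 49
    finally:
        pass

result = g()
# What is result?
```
49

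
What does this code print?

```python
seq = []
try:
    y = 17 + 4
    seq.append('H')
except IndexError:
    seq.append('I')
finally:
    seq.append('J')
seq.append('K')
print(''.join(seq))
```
HJK

finally runs after normal execution too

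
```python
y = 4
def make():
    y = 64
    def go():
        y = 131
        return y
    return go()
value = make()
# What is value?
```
131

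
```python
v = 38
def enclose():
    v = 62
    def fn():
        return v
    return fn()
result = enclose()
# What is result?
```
62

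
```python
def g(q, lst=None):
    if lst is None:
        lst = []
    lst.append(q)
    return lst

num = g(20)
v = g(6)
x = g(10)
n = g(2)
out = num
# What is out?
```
[20]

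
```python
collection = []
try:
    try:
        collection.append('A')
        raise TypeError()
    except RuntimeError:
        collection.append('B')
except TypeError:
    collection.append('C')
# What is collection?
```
['A', 'C']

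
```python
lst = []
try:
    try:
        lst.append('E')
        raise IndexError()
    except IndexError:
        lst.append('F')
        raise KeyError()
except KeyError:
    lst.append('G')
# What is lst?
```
['E', 'F', 'G']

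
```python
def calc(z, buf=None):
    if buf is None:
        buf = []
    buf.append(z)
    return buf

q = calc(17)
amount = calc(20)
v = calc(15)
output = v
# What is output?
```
[15]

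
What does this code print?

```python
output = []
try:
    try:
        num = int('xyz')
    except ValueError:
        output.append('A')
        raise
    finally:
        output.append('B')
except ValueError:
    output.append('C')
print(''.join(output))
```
ABC

finally runs before re-raised exception propagates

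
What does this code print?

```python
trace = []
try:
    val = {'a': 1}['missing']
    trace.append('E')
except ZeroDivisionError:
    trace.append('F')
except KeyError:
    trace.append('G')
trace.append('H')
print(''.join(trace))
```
GH

KeyError is caught by its specific handler, not ZeroDivisionError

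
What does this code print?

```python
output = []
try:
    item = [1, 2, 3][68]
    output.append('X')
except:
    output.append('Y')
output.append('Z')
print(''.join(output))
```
YZ

Exception raised in try, caught by bare except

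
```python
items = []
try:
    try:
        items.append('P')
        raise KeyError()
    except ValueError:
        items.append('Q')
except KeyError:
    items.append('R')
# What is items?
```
['P', 'R']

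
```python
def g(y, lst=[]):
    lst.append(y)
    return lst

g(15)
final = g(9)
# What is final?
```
[15, 9]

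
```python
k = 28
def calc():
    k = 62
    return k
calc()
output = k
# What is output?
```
28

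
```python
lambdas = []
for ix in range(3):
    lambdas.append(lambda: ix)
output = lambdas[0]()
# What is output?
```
2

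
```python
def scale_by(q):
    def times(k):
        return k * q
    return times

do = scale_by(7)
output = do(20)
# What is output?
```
140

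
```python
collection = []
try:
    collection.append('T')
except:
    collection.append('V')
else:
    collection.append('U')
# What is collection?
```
['T', 'U']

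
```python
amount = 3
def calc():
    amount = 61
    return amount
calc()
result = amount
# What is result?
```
3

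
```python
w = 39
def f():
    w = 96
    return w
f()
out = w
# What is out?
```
39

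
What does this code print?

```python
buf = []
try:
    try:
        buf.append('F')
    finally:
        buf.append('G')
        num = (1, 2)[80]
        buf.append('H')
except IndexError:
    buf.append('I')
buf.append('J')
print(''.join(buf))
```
FGIJ

Exception in inner finally caught by outer except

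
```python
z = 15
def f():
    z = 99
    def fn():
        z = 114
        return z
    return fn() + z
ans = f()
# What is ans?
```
213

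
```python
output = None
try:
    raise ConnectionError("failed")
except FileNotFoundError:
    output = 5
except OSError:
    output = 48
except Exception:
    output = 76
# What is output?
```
48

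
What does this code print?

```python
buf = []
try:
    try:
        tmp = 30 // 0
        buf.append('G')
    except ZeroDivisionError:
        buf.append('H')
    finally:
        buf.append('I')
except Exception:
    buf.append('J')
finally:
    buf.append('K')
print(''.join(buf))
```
HIK

Both finally blocks run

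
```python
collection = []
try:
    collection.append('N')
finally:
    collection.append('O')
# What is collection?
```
['N', 'O']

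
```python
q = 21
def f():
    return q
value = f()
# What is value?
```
21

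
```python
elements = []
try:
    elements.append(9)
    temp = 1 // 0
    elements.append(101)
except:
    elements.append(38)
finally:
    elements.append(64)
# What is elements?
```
[9, 38, 64]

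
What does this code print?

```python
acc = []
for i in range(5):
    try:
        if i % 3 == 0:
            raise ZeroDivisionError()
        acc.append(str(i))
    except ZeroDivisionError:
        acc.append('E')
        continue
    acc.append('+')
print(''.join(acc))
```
E1+2+E4+

continue in except skips rest of loop body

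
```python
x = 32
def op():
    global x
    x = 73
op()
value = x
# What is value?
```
73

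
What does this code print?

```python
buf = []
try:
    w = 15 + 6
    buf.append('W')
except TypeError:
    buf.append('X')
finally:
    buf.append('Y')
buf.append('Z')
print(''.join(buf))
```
WYZ

finally runs after normal execution too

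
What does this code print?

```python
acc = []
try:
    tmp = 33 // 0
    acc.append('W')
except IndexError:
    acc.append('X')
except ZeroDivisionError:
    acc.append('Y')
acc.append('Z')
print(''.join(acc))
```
YZ

ZeroDivisionError is caught by its specific handler, not IndexError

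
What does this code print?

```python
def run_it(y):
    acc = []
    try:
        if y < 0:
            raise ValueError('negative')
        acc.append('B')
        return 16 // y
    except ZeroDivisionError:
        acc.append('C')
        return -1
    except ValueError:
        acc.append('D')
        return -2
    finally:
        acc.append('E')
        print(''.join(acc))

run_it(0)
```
BCE

y=0 causes ZeroDivisionError, caught, finally prints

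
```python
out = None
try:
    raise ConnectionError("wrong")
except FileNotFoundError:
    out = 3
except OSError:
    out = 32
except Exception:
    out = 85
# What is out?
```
32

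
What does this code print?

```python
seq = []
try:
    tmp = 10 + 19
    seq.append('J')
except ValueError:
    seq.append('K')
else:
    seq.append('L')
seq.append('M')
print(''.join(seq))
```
JLM

else block runs when no exception occurs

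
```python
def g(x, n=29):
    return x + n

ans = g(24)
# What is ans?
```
53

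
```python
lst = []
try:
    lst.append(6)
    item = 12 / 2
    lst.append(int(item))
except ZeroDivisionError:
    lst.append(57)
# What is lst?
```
[6, 6]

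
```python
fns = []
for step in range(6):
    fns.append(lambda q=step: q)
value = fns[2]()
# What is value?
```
2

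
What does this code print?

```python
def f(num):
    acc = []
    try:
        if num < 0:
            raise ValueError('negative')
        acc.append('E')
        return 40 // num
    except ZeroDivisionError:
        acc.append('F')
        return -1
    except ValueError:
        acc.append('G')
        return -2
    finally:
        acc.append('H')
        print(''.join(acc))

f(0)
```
EFH

num=0 causes ZeroDivisionError, caught, finally prints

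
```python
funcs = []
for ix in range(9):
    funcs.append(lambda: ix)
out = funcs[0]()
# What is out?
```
8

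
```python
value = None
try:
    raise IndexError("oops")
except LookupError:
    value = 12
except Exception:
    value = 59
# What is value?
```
12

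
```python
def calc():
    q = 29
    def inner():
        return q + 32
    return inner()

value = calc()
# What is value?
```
61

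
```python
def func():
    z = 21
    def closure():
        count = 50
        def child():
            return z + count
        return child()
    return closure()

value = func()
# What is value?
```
71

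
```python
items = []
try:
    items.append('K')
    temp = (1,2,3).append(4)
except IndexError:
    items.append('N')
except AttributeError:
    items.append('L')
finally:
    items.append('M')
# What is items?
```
['K', 'L', 'M']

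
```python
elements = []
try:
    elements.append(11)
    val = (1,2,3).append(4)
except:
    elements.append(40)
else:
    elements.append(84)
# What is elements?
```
[11, 40]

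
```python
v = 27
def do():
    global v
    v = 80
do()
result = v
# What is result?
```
80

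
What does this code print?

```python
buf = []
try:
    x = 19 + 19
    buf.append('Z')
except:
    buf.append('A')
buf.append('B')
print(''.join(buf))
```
ZB

No exception, try block completes normally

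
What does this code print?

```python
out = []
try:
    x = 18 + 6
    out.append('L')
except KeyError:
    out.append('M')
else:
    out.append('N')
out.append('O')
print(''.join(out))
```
LNO

else block runs when no exception occurs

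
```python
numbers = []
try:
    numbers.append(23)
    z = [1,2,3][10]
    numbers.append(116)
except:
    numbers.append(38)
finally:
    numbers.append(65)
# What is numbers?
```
[23, 38, 65]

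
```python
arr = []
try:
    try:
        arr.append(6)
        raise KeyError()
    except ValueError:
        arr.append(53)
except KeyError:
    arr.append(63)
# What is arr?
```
[6, 63]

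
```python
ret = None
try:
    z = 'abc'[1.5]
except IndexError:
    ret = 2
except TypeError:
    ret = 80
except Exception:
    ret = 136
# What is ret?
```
80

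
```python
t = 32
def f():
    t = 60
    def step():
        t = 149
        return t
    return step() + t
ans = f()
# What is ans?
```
209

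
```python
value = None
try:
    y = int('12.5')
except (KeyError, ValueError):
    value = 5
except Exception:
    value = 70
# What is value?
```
5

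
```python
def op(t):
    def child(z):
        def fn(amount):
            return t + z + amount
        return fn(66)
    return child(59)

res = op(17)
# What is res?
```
142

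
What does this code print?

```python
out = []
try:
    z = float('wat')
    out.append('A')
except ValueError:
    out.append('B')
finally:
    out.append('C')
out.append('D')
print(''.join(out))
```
BCD

finally always runs, even after exception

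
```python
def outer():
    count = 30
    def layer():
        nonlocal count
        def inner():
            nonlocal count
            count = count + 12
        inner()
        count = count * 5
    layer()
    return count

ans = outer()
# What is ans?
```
210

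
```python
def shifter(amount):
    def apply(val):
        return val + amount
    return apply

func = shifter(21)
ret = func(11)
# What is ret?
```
32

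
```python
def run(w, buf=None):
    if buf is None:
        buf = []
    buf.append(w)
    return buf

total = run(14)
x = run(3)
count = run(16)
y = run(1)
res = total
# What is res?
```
[14]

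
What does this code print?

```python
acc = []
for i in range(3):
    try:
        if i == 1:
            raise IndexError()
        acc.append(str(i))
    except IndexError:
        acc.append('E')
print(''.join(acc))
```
0E2

Exception on i=1 caught, loop continues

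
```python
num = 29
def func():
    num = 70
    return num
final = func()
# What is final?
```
70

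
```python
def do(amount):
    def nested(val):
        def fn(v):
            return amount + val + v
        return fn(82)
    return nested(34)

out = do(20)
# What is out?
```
136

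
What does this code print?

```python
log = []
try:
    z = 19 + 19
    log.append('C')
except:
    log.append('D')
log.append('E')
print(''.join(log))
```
CE

No exception, try block completes normally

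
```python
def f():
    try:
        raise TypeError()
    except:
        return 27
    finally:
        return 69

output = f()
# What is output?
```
69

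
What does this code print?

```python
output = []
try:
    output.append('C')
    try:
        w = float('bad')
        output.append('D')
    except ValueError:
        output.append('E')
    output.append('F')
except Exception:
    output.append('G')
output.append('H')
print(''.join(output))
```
CEFH

Inner exception caught by inner handler, outer continues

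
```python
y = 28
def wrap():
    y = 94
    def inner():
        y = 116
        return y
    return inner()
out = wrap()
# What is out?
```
116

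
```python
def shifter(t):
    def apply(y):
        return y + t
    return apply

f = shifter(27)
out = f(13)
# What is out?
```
40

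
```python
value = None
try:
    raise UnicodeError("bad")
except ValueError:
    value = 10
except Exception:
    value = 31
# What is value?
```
10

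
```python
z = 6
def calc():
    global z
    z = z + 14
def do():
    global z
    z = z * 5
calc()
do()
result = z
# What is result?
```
100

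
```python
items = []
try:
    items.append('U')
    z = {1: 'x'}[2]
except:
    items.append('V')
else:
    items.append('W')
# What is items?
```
['U', 'V']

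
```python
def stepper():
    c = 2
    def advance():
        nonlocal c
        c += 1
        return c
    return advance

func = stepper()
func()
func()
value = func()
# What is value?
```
5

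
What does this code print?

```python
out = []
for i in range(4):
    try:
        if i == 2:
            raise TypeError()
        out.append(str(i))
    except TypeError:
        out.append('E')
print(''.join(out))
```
01E3

Exception on i=2 caught, loop continues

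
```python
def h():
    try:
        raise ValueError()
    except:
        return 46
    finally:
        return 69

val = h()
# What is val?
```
69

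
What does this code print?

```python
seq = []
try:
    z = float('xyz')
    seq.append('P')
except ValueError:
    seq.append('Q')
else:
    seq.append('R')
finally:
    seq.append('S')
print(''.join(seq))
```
QS

Exception: except runs, else skipped, finally runs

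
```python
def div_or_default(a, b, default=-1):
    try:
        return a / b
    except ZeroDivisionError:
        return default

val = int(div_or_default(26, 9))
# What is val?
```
2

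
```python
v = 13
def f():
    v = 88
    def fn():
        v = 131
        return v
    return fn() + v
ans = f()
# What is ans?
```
219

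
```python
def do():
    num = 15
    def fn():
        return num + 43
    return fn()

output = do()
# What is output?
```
58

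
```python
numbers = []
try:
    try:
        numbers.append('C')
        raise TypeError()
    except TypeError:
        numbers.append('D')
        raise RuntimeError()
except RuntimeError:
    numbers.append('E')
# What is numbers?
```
['C', 'D', 'E']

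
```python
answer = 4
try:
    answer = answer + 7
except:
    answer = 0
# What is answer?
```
11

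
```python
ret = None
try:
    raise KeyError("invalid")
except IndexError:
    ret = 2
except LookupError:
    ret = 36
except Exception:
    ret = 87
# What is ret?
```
36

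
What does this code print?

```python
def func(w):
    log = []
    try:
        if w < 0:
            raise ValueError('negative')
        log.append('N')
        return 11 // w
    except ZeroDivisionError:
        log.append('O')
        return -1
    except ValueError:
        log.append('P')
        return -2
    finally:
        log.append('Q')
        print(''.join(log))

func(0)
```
NOQ

w=0 causes ZeroDivisionError, caught, finally prints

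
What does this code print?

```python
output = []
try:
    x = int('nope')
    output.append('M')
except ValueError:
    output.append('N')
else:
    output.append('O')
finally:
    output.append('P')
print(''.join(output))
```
NP

Exception: except runs, else skipped, finally runs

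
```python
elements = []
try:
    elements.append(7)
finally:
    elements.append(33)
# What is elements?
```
[7, 33]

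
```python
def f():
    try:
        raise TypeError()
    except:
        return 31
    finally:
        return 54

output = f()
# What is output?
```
54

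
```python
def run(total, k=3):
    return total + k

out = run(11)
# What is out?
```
14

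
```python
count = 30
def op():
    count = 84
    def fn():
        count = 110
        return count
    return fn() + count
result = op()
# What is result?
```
194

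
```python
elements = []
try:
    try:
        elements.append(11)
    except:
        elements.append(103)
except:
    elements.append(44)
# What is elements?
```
[11]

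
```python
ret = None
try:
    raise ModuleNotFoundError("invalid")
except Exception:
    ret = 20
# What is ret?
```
20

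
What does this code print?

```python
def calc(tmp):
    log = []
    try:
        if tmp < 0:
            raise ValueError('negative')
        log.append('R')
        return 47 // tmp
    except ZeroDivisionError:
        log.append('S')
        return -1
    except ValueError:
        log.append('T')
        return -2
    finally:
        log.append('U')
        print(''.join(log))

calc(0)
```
RSU

tmp=0 causes ZeroDivisionError, caught, finally prints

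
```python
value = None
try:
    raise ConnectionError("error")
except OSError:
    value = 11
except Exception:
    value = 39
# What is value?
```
11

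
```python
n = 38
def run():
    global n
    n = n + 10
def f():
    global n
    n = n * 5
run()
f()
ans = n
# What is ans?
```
240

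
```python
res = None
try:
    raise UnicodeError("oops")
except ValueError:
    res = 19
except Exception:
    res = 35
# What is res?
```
19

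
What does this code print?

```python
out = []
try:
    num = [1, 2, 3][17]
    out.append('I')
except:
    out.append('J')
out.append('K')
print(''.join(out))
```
JK

Exception raised in try, caught by bare except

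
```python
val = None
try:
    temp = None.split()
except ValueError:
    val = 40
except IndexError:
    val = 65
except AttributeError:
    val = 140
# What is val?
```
140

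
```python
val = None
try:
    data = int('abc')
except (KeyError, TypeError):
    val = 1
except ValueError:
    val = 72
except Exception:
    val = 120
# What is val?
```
72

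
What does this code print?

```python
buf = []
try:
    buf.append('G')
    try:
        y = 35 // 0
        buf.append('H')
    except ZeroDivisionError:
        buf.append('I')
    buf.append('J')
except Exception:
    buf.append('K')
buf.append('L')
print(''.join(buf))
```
GIJL

Inner exception caught by inner handler, outer continues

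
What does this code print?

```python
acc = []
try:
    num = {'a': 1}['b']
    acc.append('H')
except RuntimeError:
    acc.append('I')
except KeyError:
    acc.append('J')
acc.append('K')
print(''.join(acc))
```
JK

KeyError is caught by its specific handler, not RuntimeError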